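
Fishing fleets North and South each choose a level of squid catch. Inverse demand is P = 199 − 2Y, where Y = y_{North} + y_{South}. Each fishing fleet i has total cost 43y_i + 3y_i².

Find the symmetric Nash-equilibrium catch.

13

Fishing fleet North's profit: π = y_{North}(199 − 2(y_{North} + y_{South})) − 43y_{North} − 3y_{North}².
∂π/∂y_{North} = 156 − 10y_{North} − 2y_{South} = 0, so y_{North} = 15.6 − 0.2y_{South}.
Setting y_{North} = y_{South} in the reaction function: y_{North} = 15.6 − 0.2y_{North}, so y_{North} = 15.6 / 1.2 = 13.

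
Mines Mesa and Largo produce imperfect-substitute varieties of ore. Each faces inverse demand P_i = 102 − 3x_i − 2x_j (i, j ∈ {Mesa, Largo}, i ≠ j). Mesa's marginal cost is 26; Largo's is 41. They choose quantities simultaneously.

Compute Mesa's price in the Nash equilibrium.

Mine Mesa's profit: π = x_{Mesa}(102 − 3x_{Mesa} − 2x_{Largo}) − 26x_{Mesa}.
∂π/∂x_{Mesa} = 76 − 6x_{Mesa} − 2x_{Largo} = 0 ⇒ x_{Mesa} = 38/3 − (1/3)x_{Largo}.
Similarly x_{Largo} = 61/6 − (1/3)x_{Mesa}.
Substituting the second reaction function into the first: x_{Mesa} = 38/3 − (1/3)(61/6 − (1/3)x_{Mesa}), which gives (8/9)x_{Mesa} = 167/18 ⇒ x_{Mesa} = 10.4375.
Then x_{Largo} = 61/6 − (1/3)·10.4375 = 6.6875.
P_{Mesa} = 102 − 3·10.4375 − 2·6.6875 = 57.3125.

57.3125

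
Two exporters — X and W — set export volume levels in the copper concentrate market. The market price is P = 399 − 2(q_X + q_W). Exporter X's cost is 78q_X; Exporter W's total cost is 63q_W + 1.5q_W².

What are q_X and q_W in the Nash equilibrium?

65.625, 29.25

Exporter X's profit: π = q_X(399 − 2(q_X + q_W)) − 78q_X.
∂π/∂q_X = 321 − 4q_X − 2q_W = 0, so q_X = 80.25 − 0.5q_W.
For W: ∂π/∂q_W = 336 − 7q_W − 2q_X = 0 ⇒ q_W = 48 − (2/7)q_X.
Substituting the second reaction function into the first: q_X = 80.25 − 0.5(48 − (2/7)q_X), which gives (6/7)q_X = 56.25 ⇒ q_X = 65.625.
Then q_W = 48 − (2/7)·65.625 = 29.25.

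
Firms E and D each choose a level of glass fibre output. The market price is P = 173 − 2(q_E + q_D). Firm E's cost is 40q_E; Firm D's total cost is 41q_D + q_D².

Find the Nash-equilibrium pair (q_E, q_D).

26.7, 13.1

Firm E's profit: π = q_E(173 − 2(q_E + q_D)) − 40q_E.
∂π/∂q_E = 133 − 4q_E − 2q_D = 0, so q_E = 33.25 − 0.5q_D.
For D: ∂π/∂q_D = 132 − 6q_D − 2q_E = 0 ⇒ q_D = 22 − (1/3)q_E.
Substituting the second reaction function into the first: q_E = 33.25 − 0.5(22 − (1/3)q_E), which gives (5/6)q_E = 22.25 ⇒ q_E = 26.7.
Then q_D = 22 − (1/3)·26.7 = 13.1.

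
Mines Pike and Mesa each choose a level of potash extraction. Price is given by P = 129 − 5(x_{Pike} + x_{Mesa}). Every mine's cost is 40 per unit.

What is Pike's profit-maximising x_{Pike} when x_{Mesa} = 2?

7.9

Mine Pike's profit: π = x_{Pike}(129 − 5(x_{Pike} + x_{Mesa})) − 40x_{Pike}.
∂π/∂x_{Pike} = 89 − 10x_{Pike} − 5x_{Mesa} = 0, so x_{Pike} = 8.9 − 0.5x_{Mesa}.
At x_{Mesa} = 2: x_{Pike} = 8.9 − 0.5·2 = 7.9.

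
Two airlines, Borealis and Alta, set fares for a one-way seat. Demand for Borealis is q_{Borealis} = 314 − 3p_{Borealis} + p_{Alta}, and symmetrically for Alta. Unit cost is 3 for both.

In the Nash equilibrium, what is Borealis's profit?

11383.68

Borealis's profit: π = (p_{Borealis} − 3)(314 − 3p_{Borealis} + p_{Alta}).
∂π/∂p_{Borealis} = 323 − 6p_{Borealis} + p_{Alta} = 0 ⇒ p_{Borealis} = 323/6 + (1/6)p_{Alta}.
The game is symmetric, so in equilibrium p_{Alta} = p_{Borealis}: the reaction function gives (5/6)p_{Borealis} = 323/6, hence p_{Borealis} = 64.6.
q_{Borealis} = 314 − 3·64.6 + 64.6 = 184.8.
Profit = (64.6 − 3)·184.8 = 11383.68.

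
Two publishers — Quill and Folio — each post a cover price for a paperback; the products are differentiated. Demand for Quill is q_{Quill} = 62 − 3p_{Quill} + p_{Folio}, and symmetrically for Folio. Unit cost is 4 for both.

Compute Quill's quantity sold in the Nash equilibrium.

Quill's profit: π = (p_{Quill} − 4)(62 − 3p_{Quill} + p_{Folio}).
∂π/∂p_{Quill} = 74 − 6p_{Quill} + p_{Folio} = 0 ⇒ p_{Quill} = 37/3 + (1/6)p_{Folio}.
The game is symmetric, so in equilibrium p_{Folio} = p_{Quill}: the reaction function gives (5/6)p_{Quill} = 37/3, hence p_{Quill} = 14.8.
q_{Quill} = 62 − 3·14.8 + 14.8 = 32.4.

32.4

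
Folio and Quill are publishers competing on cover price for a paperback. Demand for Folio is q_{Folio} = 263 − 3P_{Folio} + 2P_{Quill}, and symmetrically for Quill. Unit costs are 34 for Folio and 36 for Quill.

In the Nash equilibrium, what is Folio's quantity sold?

Folio's profit: π = (P_{Folio} − 34)(263 − 3P_{Folio} + 2P_{Quill}).
∂π/∂P_{Folio} = 365 − 6P_{Folio} + 2P_{Quill} = 0 ⇒ P_{Folio} = 365/6 + (1/3)P_{Quill}.
Similarly P_{Quill} = 371/6 + (1/3)P_{Folio}.
Substituting the second reaction function into the first: P_{Folio} = 365/6 + (1/3)(371/6 + (1/3)P_{Folio}), which gives (8/9)P_{Folio} = 733/9 ⇒ P_{Folio} = 91.625.
Then P_{Quill} = 371/6 + (1/3)·91.625 = 92.375.
q_{Folio} = 263 − 3·91.625 + 2·92.375 = 172.875.

172.875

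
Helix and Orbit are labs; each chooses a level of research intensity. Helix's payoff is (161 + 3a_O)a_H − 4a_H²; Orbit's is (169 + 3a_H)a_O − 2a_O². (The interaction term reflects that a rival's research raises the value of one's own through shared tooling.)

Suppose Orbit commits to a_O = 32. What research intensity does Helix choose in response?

32.125

Expanding Helix's payoff: 161a_H + 3a_Oa_H − 4a_H².
∂π/∂a_H = 161 + 3a_O − 8a_H = 0, so a_H = 20.125 + 0.375a_O.
At a_O = 32: a_H = 20.125 + 0.375·32 = 32.125.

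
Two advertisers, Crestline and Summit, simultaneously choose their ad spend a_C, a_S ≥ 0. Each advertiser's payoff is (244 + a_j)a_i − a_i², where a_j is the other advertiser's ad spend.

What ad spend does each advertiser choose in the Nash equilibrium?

244

Crestline's payoff is (244 + a_S)a_C − a_C².
∂π/∂a_C = 244 + a_S − 2a_C = 0, so a_C = 122 + 0.5a_S.
Setting a_C = a_S in the reaction function: a_C = 122 + 0.5a_C, so a_C = 122 / 0.5 = 244.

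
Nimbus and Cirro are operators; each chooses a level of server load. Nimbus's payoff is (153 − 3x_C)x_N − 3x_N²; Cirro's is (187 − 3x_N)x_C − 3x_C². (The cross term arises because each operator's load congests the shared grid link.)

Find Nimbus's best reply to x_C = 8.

21.5

Expanding Nimbus's payoff: 153x_N − 3x_Cx_N − 3x_N².
∂π/∂x_N = 153 − 3x_C − 6x_N = 0, so x_N = 25.5 − 0.5x_C.
At x_C = 8: x_N = 25.5 − 0.5·8 = 21.5.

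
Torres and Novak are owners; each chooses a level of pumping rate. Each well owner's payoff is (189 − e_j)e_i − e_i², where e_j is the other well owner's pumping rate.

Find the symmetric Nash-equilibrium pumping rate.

Torres's payoff is (189 − e_N)e_T − e_T².
∂π/∂e_T = 189 − e_N − 2e_T = 0, so e_T = 94.5 − 0.5e_N.
The game is symmetric, so in equilibrium e_N = e_T: the reaction function gives 1.5e_T = 94.5, hence e_T = 63.

63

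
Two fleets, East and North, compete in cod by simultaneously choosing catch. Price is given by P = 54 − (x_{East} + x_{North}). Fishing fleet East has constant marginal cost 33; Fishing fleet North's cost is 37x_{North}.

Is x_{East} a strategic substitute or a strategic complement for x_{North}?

Fishing fleet East's profit: π = x_{East}(54 − (x_{East} + x_{North})) − 33x_{East}.
∂π/∂x_{East} = 21 − 2x_{East} − x_{North} = 0, so x_{East} = 10.5 − 0.5x_{North}.
The best-response slope dx_{East}/dx_{North} = −0.5 < 0: the reaction function is downward-sloping, so the choices are strategic substitutes.

strategic substitutes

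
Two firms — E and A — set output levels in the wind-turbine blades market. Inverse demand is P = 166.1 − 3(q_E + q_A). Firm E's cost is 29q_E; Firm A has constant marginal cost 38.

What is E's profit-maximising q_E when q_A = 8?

18.85

Firm E's profit: π = q_E(166.1 − 3(q_E + q_A)) − 29q_E.
∂π/∂q_E = 137.1 − 6q_E − 3q_A = 0, so q_E = 22.85 − 0.5q_A.
At q_A = 8: q_E = 22.85 − 0.5·8 = 18.85.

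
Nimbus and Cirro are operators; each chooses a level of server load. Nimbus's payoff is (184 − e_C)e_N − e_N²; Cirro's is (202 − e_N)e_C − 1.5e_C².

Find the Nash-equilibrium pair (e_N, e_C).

Expanding Nimbus's payoff: 184e_N − e_Ce_N − e_N².
∂π/∂e_N = 184 − e_C − 2e_N = 0, so e_N = 92 − 0.5e_C.
Likewise for Cirro: e_C = 202/3 − (1/3)e_N.
Substituting the second reaction function into the first: e_N = 92 − 0.5(202/3 − (1/3)e_N), which gives (5/6)e_N = 175/3 ⇒ e_N = 70.
Then e_C = 202/3 − (1/3)·70 = 44.

70, 44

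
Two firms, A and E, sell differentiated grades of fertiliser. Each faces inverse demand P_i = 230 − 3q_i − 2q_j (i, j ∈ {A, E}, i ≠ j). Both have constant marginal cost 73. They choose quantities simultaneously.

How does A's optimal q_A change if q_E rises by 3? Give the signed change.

-1

Firm A's profit: π = q_A(230 − 3q_A − 2q_E) − 73q_A.
∂π/∂q_A = 157 − 6q_A − 2q_E = 0 ⇒ q_A = 157/6 − (1/3)q_E.
The reaction-function slope is −1/3, so a 3-unit rise in q_E moves q_A by −1/3 × 3 = −1. A's best response falls — the actions are strategic substitutes.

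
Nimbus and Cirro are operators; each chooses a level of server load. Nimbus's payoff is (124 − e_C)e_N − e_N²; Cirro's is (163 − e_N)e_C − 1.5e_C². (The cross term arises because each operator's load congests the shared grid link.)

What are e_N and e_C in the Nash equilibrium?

41.8, 40.4

Expanding Nimbus's payoff: 124e_N − e_Ce_N − e_N².
∂π/∂e_N = 124 − e_C − 2e_N = 0, so e_N = 62 − 0.5e_C.
Likewise for Cirro: e_C = 163/3 − (1/3)e_N.
Solving the two reaction functions simultaneously: (1 − (−0.5)(−1/3))e_N = 62 − 0.5·(163/3), so (5/6)e_N = 209/6 and e_N = 41.8.
Then e_C = 163/3 − (1/3)·41.8 = 40.4.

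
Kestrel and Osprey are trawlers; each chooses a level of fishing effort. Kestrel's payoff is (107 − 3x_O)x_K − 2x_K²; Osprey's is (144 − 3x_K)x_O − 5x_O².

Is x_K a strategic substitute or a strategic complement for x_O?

strategic substitutes

Expanding Kestrel's payoff: 107x_K − 3x_Ox_K − 2x_K².
∂π/∂x_K = 107 − 3x_O − 4x_K = 0, so x_K = 26.75 − 0.75x_O.
The best-response slope dx_K/dx_O = −0.75 < 0: the reaction function is downward-sloping, so the choices are strategic substitutes.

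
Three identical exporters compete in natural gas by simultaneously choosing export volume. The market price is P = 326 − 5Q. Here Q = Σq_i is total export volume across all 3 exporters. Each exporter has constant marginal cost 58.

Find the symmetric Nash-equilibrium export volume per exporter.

13.4

A representative exporter's profit is π_i = q_i(326 − 5Q) − 58q_i, with Q = q_i + Σ_{j≠i} q_j.
First-order condition: 268 − 10q_i − 5Σ_{j≠i} q_j = 0.
In a symmetric equilibrium every exporter chooses the same q, so Σ_{j≠i} q_j = 2q. The condition becomes 268 − 20q = 0, giving q = 268/20 = 13.4.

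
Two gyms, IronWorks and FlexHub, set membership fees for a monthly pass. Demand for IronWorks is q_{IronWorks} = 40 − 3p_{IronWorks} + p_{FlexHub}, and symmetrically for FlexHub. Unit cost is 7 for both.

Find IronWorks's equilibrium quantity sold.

IronWorks's profit: π = (p_{IronWorks} − 7)(40 − 3p_{IronWorks} + p_{FlexHub}).
∂π/∂p_{IronWorks} = 61 − 6p_{IronWorks} + p_{FlexHub} = 0 ⇒ p_{IronWorks} = 61/6 + (1/6)p_{FlexHub}.
Setting p_{IronWorks} = p_{FlexHub} in the reaction function: p_{IronWorks} = 61/6 + (1/6)p_{IronWorks}, so p_{IronWorks} = (61/6) / (5/6) = 12.2.
q_{IronWorks} = 40 − 3·12.2 + 12.2 = 15.6.

15.6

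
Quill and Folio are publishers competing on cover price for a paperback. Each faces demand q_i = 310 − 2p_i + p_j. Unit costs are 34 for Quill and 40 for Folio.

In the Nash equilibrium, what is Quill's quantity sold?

185.6

Quill's profit: π = (p_{Quill} − 34)(310 − 2p_{Quill} + p_{Folio}).
∂π/∂p_{Quill} = 378 − 4p_{Quill} + p_{Folio} = 0 ⇒ p_{Quill} = 94.5 + 0.25p_{Folio}.
Similarly p_{Folio} = 97.5 + 0.25p_{Quill}.
Plugging p_{Folio} into Quill's best response: p_{Quill} = 94.5 + 0.25(97.5 + 0.25p_{Quill}) ⇒ 0.9375p_{Quill} = 118.875, so p_{Quill} = 126.8.
Then p_{Folio} = 97.5 + 0.25·126.8 = 129.2.
q_{Quill} = 310 − 2·126.8 + 129.2 = 185.6.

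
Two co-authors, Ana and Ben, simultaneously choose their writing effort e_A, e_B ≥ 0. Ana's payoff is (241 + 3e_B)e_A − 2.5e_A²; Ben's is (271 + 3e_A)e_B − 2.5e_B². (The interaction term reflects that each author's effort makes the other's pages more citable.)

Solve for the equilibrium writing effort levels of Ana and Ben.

126.125, 129.875

Expanding Ana's payoff: 241e_A + 3e_Be_A − 2.5e_A².
∂π/∂e_A = 241 + 3e_B − 5e_A = 0, so e_A = 48.2 + 0.6e_B.
Likewise for Ben: e_B = 54.2 + 0.6e_A.
Substituting the second reaction function into the first: e_A = 48.2 + 0.6(54.2 + 0.6e_A), which gives 0.64e_A = 80.72 ⇒ e_A = 126.125.
Then e_B = 54.2 + 0.6·126.125 = 129.875.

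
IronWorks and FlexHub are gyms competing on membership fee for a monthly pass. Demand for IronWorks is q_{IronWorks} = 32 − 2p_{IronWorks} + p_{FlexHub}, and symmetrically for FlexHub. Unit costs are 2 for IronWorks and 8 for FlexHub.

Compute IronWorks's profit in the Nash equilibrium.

233.28

IronWorks's profit: π = (p_{IronWorks} − 2)(32 − 2p_{IronWorks} + p_{FlexHub}).
∂π/∂p_{IronWorks} = 36 − 4p_{IronWorks} + p_{FlexHub} = 0 ⇒ p_{IronWorks} = 9 + 0.25p_{FlexHub}.
Similarly p_{FlexHub} = 12 + 0.25p_{IronWorks}.
Substituting the second reaction function into the first: p_{IronWorks} = 9 + 0.25(12 + 0.25p_{IronWorks}), which gives 0.9375p_{IronWorks} = 12 ⇒ p_{IronWorks} = 12.8.
Then p_{FlexHub} = 12 + 0.25·12.8 = 15.2.
q_{IronWorks} = 32 − 2·12.8 + 15.2 = 21.6.
Profit = (12.8 − 2)·21.6 = 233.28.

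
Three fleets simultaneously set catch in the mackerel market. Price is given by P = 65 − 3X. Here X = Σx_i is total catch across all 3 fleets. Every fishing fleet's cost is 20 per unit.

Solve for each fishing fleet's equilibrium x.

A representative fishing fleet's profit is π_i = x_i(65 − 3X) − 20x_i, with X = x_i + Σ_{j≠i} x_j.
First-order condition: 45 − 6x_i − 3Σ_{j≠i} x_j = 0.
In a symmetric equilibrium every fishing fleet chooses the same x, so Σ_{j≠i} x_j = 2x. The condition becomes 45 − 12x = 0, giving x = 45/12 = 3.75.

3.75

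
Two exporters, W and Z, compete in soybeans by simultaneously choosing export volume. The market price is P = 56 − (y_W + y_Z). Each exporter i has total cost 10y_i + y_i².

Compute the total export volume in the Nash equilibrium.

Exporter W's profit: π = y_W(56 − (y_W + y_Z)) − 10y_W − y_W².
∂π/∂y_W = 46 − 4y_W − y_Z = 0, so y_W = 11.5 − 0.25y_Z.
The game is symmetric, so in equilibrium y_Z = y_W: the reaction function gives 1.25y_W = 11.5, hence y_W = 9.2.
Total export volume: 9.2 + 9.2 = 18.4.

18.4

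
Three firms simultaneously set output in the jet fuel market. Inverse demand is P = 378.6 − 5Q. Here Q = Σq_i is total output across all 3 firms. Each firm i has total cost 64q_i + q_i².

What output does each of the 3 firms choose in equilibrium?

A representative firm's profit is π_i = q_i(378.6 − 5Q) − 64q_i − q_i², with Q = q_i + Σ_{j≠i} q_j.
First-order condition: 314.6 − 12q_i − 5Σ_{j≠i} q_j = 0.
In a symmetric equilibrium every firm chooses the same q, so Σ_{j≠i} q_j = 2q. The condition becomes 314.6 − 22q = 0, giving q = 314.6/22 = 14.3.

14.3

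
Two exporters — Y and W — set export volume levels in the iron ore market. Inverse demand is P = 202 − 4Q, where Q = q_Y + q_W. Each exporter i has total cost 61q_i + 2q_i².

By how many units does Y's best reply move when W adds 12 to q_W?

Exporter Y's profit: π = q_Y(202 − 4(q_Y + q_W)) − 61q_Y − 2q_Y².
∂π/∂q_Y = 141 − 12q_Y − 4q_W = 0, so q_Y = 11.75 − (1/3)q_W.
The reaction-function slope is −1/3, so a 12-unit rise in q_W moves q_Y by −1/3 × 12 = −4. Y's best response falls — the actions are strategic substitutes.

-4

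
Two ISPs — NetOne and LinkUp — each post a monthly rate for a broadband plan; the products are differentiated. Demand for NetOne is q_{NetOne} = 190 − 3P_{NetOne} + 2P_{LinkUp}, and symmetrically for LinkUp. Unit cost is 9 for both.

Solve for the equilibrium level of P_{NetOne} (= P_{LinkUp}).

NetOne's profit: π = (P_{NetOne} − 9)(190 − 3P_{NetOne} + 2P_{LinkUp}).
∂π/∂P_{NetOne} = 217 − 6P_{NetOne} + 2P_{LinkUp} = 0 ⇒ P_{NetOne} = 217/6 + (1/3)P_{LinkUp}.
By symmetry P_{LinkUp} = P_{NetOne}; substituting into the reaction function, (2/3)P_{NetOne} = 217/6 and P_{NetOne} = 54.25.

54.25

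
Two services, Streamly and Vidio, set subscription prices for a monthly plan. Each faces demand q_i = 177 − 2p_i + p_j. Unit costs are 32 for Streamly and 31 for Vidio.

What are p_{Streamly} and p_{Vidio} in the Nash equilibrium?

80.2, 79.8

Streamly's profit: π = (p_{Streamly} − 32)(177 − 2p_{Streamly} + p_{Vidio}).
∂π/∂p_{Streamly} = 241 − 4p_{Streamly} + p_{Vidio} = 0 ⇒ p_{Streamly} = 60.25 + 0.25p_{Vidio}.
Similarly p_{Vidio} = 59.75 + 0.25p_{Streamly}.
Solving the two reaction functions simultaneously: (1 − (0.25)(0.25))p_{Streamly} = 60.25 + 0.25·59.75, so 0.9375p_{Streamly} = 75.1875 and p_{Streamly} = 80.2.
Then p_{Vidio} = 59.75 + 0.25·80.2 = 79.8.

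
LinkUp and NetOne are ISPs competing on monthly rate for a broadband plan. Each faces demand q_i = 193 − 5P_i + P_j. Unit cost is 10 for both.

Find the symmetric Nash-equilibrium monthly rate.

LinkUp's profit: π = (P_{LinkUp} − 10)(193 − 5P_{LinkUp} + P_{NetOne}).
∂π/∂P_{LinkUp} = 243 − 10P_{LinkUp} + P_{NetOne} = 0 ⇒ P_{LinkUp} = 24.3 + 0.1P_{NetOne}.
The game is symmetric, so in equilibrium P_{NetOne} = P_{LinkUp}: the reaction function gives 0.9P_{LinkUp} = 24.3, hence P_{LinkUp} = 27.

27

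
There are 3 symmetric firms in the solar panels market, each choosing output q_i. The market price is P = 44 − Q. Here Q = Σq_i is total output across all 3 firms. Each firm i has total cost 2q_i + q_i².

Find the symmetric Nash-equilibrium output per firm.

7

A representative firm's profit is π_i = q_i(44 − Q) − 2q_i − q_i², with Q = q_i + Σ_{j≠i} q_j.
First-order condition: 42 − 4q_i − Σ_{j≠i} q_j = 0.
With identical firms, set every q_j = q: then 42 − 4q − 2q = 0, i.e. q = 42/6 = 7.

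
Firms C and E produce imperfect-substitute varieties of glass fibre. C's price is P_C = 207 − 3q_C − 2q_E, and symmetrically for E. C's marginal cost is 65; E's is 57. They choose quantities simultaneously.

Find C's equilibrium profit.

892.6875

Firm C's profit: π = q_C(207 − 3q_C − 2q_E) − 65q_C.
∂π/∂q_C = 142 − 6q_C − 2q_E = 0 ⇒ q_C = 71/3 − (1/3)q_E.
Similarly q_E = 25 − (1/3)q_C.
Substituting the second reaction function into the first: q_C = 71/3 − (1/3)(25 − (1/3)q_C), which gives (8/9)q_C = 46/3 ⇒ q_C = 17.25.
Then q_E = 25 − (1/3)·17.25 = 19.25.
P_C = 207 − 3·17.25 − 2·19.25 = 116.75.
Profit = (116.75 − 65)·17.25 = 892.6875.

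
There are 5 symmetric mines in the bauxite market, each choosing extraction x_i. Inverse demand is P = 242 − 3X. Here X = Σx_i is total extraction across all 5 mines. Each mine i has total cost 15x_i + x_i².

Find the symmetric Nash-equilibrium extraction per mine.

A representative mine's profit is π_i = x_i(242 − 3X) − 15x_i − x_i², with X = x_i + Σ_{j≠i} x_j.
First-order condition: 227 − 8x_i − 3Σ_{j≠i} x_j = 0.
Imposing symmetry (x_j = x for all j) turns Σ_{j≠i} x_j into 4x, so 227 = 20x and x = 11.35.

11.35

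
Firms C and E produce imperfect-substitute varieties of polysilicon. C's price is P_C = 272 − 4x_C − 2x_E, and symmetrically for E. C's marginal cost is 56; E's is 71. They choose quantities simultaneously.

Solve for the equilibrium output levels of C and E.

Firm C's profit: π = x_C(272 − 4x_C − 2x_E) − 56x_C.
∂π/∂x_C = 216 − 8x_C − 2x_E = 0 ⇒ x_C = 27 − 0.25x_E.
Similarly x_E = 25.125 − 0.25x_C.
Substituting the second reaction function into the first: x_C = 27 − 0.25(25.125 − 0.25x_C), which gives 0.9375x_C = 663/32 ⇒ x_C = 22.1.
Then x_E = 25.125 − 0.25·22.1 = 19.6.

22.1, 19.6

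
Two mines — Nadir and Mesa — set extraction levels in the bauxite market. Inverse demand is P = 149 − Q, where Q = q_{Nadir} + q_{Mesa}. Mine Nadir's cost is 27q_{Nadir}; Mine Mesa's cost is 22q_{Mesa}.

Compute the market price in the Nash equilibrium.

66

Mine Nadir's profit: π = q_{Nadir}(149 − (q_{Nadir} + q_{Mesa})) − 27q_{Nadir}.
∂π/∂q_{Nadir} = 122 − 2q_{Nadir} − q_{Mesa} = 0, so q_{Nadir} = 61 − 0.5q_{Mesa}.
By the same steps for Mesa: q_{Mesa} = 63.5 − 0.5q_{Nadir}.
Substituting the second reaction function into the first: q_{Nadir} = 61 − 0.5(63.5 − 0.5q_{Nadir}), which gives 0.75q_{Nadir} = 29.25 ⇒ q_{Nadir} = 39.
Then q_{Mesa} = 63.5 − 0.5·39 = 44.
Equilibrium price: P = 149 − 83 = 66.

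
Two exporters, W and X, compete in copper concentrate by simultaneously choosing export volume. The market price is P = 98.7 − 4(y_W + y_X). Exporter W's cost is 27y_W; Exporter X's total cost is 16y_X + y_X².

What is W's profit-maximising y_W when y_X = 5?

6.4625

Exporter W's profit: π = y_W(98.7 − 4(y_W + y_X)) − 27y_W.
∂π/∂y_W = 71.7 − 8y_W − 4y_X = 0, so y_W = 8.9625 − 0.5y_X.
At y_X = 5: y_W = 8.9625 − 0.5·5 = 6.4625.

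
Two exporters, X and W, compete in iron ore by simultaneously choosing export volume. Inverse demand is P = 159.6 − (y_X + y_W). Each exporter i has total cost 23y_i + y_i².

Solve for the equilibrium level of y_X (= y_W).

27.32

Exporter X's profit: π = y_X(159.6 − (y_X + y_W)) − 23y_X − y_X².
∂π/∂y_X = 136.6 − 4y_X − y_W = 0, so y_X = 34.15 − 0.25y_W.
Setting y_X = y_W in the reaction function: y_X = 34.15 − 0.25y_X, so y_X = 34.15 / 1.25 = 27.32.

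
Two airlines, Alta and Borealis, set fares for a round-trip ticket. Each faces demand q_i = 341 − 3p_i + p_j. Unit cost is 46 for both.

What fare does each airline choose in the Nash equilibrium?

Alta's profit: π = (p_{Alta} − 46)(341 − 3p_{Alta} + p_{Borealis}).
∂π/∂p_{Alta} = 479 − 6p_{Alta} + p_{Borealis} = 0 ⇒ p_{Alta} = 479/6 + (1/6)p_{Borealis}.
Setting p_{Alta} = p_{Borealis} in the reaction function: p_{Alta} = 479/6 + (1/6)p_{Alta}, so p_{Alta} = (479/6) / (5/6) = 95.8.

95.8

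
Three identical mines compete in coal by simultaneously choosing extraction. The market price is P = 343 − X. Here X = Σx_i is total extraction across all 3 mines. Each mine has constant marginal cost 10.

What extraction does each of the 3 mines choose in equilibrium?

A representative mine's profit is π_i = x_i(343 − X) − 10x_i, with X = x_i + Σ_{j≠i} x_j.
First-order condition: 333 − 2x_i − Σ_{j≠i} x_j = 0.
Imposing symmetry (x_j = x for all j) turns Σ_{j≠i} x_j into 2x, so 333 = 4x and x = 83.25.

83.25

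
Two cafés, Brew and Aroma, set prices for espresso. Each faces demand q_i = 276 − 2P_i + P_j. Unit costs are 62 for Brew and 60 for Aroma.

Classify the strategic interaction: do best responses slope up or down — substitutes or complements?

strategic complements

Brew's profit: π = (P_{Brew} − 62)(276 − 2P_{Brew} + P_{Aroma}).
∂π/∂P_{Brew} = 400 − 4P_{Brew} + P_{Aroma} = 0 ⇒ P_{Brew} = 100 + 0.25P_{Aroma}.
The best-response slope dP_{Brew}/dP_{Aroma} = 0.25 > 0: the reaction function is upward-sloping, so the choices are strategic complements.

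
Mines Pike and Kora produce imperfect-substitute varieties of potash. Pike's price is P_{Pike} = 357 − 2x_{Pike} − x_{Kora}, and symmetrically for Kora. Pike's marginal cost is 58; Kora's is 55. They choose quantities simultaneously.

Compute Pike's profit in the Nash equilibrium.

Mine Pike's profit: π = x_{Pike}(357 − 2x_{Pike} − x_{Kora}) − 58x_{Pike}.
∂π/∂x_{Pike} = 299 − 4x_{Pike} − x_{Kora} = 0 ⇒ x_{Pike} = 74.75 − 0.25x_{Kora}.
Similarly x_{Kora} = 75.5 − 0.25x_{Pike}.
Solving the two reaction functions simultaneously: (1 − (−0.25)(−0.25))x_{Pike} = 74.75 − 0.25·75.5, so 0.9375x_{Pike} = 55.875 and x_{Pike} = 59.6.
Then x_{Kora} = 75.5 − 0.25·59.6 = 60.6.
P_{Pike} = 357 − 2·59.6 − 60.6 = 177.2.
Profit = (177.2 − 58)·59.6 = 7104.32.

7104.32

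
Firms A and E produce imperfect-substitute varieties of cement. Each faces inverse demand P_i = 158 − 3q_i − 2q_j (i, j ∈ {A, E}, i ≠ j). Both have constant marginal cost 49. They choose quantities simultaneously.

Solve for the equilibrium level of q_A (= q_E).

13.625

Firm A's profit: π = q_A(158 − 3q_A − 2q_E) − 49q_A.
∂π/∂q_A = 109 − 6q_A − 2q_E = 0 ⇒ q_A = 109/6 − (1/3)q_E.
By symmetry q_E = q_A; substituting into the reaction function, (4/3)q_A = 109/6 and q_A = 13.625.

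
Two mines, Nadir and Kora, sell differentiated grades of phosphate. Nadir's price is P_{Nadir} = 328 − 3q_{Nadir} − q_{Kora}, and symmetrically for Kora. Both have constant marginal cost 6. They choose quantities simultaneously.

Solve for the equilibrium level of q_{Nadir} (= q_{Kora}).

Mine Nadir's profit: π = q_{Nadir}(328 − 3q_{Nadir} − q_{Kora}) − 6q_{Nadir}.
∂π/∂q_{Nadir} = 322 − 6q_{Nadir} − q_{Kora} = 0 ⇒ q_{Nadir} = 161/3 − (1/6)q_{Kora}.
By symmetry q_{Kora} = q_{Nadir}; substituting into the reaction function, (7/6)q_{Nadir} = 161/3 and q_{Nadir} = 46.

46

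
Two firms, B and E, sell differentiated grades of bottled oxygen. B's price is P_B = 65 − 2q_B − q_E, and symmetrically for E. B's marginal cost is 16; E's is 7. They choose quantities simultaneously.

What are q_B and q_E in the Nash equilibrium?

9.2, 12.2

Firm B's profit: π = q_B(65 − 2q_B − q_E) − 16q_B.
∂π/∂q_B = 49 − 4q_B − q_E = 0 ⇒ q_B = 12.25 − 0.25q_E.
Similarly q_E = 14.5 − 0.25q_B.
Plugging q_E into B's best response: q_B = 12.25 − 0.25(14.5 − 0.25q_B) ⇒ 0.9375q_B = 8.625, so q_B = 9.2.
Then q_E = 14.5 − 0.25·9.2 = 12.2.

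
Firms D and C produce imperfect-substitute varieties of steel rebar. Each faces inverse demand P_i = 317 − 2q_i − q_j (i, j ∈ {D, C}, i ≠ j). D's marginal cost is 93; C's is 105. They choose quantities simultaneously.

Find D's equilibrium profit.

4158.72

Firm D's profit: π = q_D(317 − 2q_D − q_C) − 93q_D.
∂π/∂q_D = 224 − 4q_D − q_C = 0 ⇒ q_D = 56 − 0.25q_C.
Similarly q_C = 53 − 0.25q_D.
Substituting the second reaction function into the first: q_D = 56 − 0.25(53 − 0.25q_D), which gives 0.9375q_D = 42.75 ⇒ q_D = 45.6.
Then q_C = 53 − 0.25·45.6 = 41.6.
P_D = 317 − 2·45.6 − 41.6 = 184.2.
Profit = (184.2 − 93)·45.6 = 4158.72.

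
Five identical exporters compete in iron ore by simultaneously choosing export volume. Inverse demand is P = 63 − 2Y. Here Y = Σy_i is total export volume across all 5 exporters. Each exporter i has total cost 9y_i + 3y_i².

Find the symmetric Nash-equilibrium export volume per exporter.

A representative exporter's profit is π_i = y_i(63 − 2Y) − 9y_i − 3y_i², with Y = y_i + Σ_{j≠i} y_j.
First-order condition: 54 − 10y_i − 2Σ_{j≠i} y_j = 0.
With identical exporters, set every y_j = y: then 54 − 10y − 8y = 0, i.e. y = 54/18 = 3.

3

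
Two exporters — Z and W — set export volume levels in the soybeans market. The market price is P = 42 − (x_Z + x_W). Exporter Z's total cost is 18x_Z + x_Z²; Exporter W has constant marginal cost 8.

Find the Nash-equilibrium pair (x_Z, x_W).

2, 16

Exporter Z's profit: π = x_Z(42 − (x_Z + x_W)) − 18x_Z − x_Z².
∂π/∂x_Z = 24 − 4x_Z − x_W = 0, so x_Z = 6 − 0.25x_W.
For W: ∂π/∂x_W = 34 − 2x_W − x_Z = 0 ⇒ x_W = 17 − 0.5x_Z.
Plugging x_W into Z's best response: x_Z = 6 − 0.25(17 − 0.5x_Z) ⇒ 0.875x_Z = 1.75, so x_Z = 2.
Then x_W = 17 − 0.5·2 = 16.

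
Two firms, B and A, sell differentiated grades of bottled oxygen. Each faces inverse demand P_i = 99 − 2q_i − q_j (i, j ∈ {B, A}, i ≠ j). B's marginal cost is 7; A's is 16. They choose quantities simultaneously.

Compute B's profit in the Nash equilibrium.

722

Firm B's profit: π = q_B(99 − 2q_B − q_A) − 7q_B.
∂π/∂q_B = 92 − 4q_B − q_A = 0 ⇒ q_B = 23 − 0.25q_A.
Similarly q_A = 20.75 − 0.25q_B.
Substituting the second reaction function into the first: q_B = 23 − 0.25(20.75 − 0.25q_B), which gives 0.9375q_B = 17.8125 ⇒ q_B = 19.
Then q_A = 20.75 − 0.25·19 = 16.
P_B = 99 − 2·19 − 16 = 45.
Profit = (45 − 7)·19 = 722.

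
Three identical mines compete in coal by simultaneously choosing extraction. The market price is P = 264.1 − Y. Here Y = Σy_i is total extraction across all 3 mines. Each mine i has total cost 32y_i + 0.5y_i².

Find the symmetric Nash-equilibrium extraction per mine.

46.42

A representative mine's profit is π_i = y_i(264.1 − Y) − 32y_i − 0.5y_i², with Y = y_i + Σ_{j≠i} y_j.
First-order condition: 232.1 − 3y_i − Σ_{j≠i} y_j = 0.
With identical mines, set every y_j = y: then 232.1 − 3y − 2y = 0, i.e. y = 232.1/5 = 46.42.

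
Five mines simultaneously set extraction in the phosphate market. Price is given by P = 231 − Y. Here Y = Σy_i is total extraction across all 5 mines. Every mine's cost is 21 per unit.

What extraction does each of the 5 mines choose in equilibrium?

35

A representative mine's profit is π_i = y_i(231 − Y) − 21y_i, with Y = y_i + Σ_{j≠i} y_j.
First-order condition: 210 − 2y_i − Σ_{j≠i} y_j = 0.
With identical mines, set every y_j = y: then 210 − 2y − 4y = 0, i.e. y = 210/6 = 35.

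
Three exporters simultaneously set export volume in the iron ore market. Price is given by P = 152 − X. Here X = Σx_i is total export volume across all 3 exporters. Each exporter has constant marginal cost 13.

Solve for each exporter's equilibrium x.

34.75

A representative exporter's profit is π_i = x_i(152 − X) − 13x_i, with X = x_i + Σ_{j≠i} x_j.
First-order condition: 139 − 2x_i − Σ_{j≠i} x_j = 0.
With identical exporters, set every x_j = x: then 139 − 2x − 2x = 0, i.e. x = 139/4 = 34.75.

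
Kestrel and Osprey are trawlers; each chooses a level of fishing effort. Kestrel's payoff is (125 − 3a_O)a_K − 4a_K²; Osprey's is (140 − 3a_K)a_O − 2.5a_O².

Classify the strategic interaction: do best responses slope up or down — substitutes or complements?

Expanding Kestrel's payoff: 125a_K − 3a_Oa_K − 4a_K².
∂π/∂a_K = 125 − 3a_O − 8a_K = 0, so a_K = 15.625 − 0.375a_O.
The best-response slope da_K/da_O = −0.375 < 0: the reaction function is downward-sloping, so the choices are strategic substitutes.

strategic substitutes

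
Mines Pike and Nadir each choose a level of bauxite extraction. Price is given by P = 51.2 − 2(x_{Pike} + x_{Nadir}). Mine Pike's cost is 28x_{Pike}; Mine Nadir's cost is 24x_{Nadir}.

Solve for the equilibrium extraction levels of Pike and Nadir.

Mine Pike's profit: π = x_{Pike}(51.2 − 2(x_{Pike} + x_{Nadir})) − 28x_{Pike}.
∂π/∂x_{Pike} = 23.2 − 4x_{Pike} − 2x_{Nadir} = 0, so x_{Pike} = 5.8 − 0.5x_{Nadir}.
By the same steps for Nadir: x_{Nadir} = 6.8 − 0.5x_{Pike}.
Substituting the second reaction function into the first: x_{Pike} = 5.8 − 0.5(6.8 − 0.5x_{Pike}), which gives 0.75x_{Pike} = 2.4 ⇒ x_{Pike} = 3.2.
Then x_{Nadir} = 6.8 − 0.5·3.2 = 5.2.

3.2, 5.2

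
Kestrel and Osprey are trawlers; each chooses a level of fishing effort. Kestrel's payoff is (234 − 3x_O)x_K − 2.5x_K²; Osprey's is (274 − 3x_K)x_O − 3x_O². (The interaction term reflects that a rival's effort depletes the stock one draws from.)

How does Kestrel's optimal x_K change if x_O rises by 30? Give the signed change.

Expanding Kestrel's payoff: 234x_K − 3x_Ox_K − 2.5x_K².
∂π/∂x_K = 234 − 3x_O − 5x_K = 0, so x_K = 46.8 − 0.6x_O.
The reaction-function slope is −0.6, so a 30-unit rise in x_O moves x_K by −0.6 × 30 = −18. Kestrel's best response falls — the actions are strategic substitutes.

-18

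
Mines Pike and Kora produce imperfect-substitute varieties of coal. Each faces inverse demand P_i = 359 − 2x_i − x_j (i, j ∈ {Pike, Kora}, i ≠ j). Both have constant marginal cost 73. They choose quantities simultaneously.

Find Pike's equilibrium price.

187.4

Mine Pike's profit: π = x_{Pike}(359 − 2x_{Pike} − x_{Kora}) − 73x_{Pike}.
∂π/∂x_{Pike} = 286 − 4x_{Pike} − x_{Kora} = 0 ⇒ x_{Pike} = 71.5 − 0.25x_{Kora}.
The game is symmetric, so in equilibrium x_{Kora} = x_{Pike}: the reaction function gives 1.25x_{Pike} = 71.5, hence x_{Pike} = 57.2.
P_{Pike} = 359 − 2·57.2 − 57.2 = 187.4.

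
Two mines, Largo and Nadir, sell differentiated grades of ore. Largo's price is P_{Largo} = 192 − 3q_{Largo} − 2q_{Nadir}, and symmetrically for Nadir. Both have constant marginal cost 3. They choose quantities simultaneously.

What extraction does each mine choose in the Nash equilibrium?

23.625

Mine Largo's profit: π = q_{Largo}(192 − 3q_{Largo} − 2q_{Nadir}) − 3q_{Largo}.
∂π/∂q_{Largo} = 189 − 6q_{Largo} − 2q_{Nadir} = 0 ⇒ q_{Largo} = 31.5 − (1/3)q_{Nadir}.
Setting q_{Largo} = q_{Nadir} in the reaction function: q_{Largo} = 31.5 − (1/3)q_{Largo}, so q_{Largo} = 31.5 / (4/3) = 23.625.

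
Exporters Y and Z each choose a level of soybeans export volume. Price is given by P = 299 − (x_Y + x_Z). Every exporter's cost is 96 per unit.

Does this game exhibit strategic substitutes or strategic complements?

Exporter Y's profit: π = x_Y(299 − (x_Y + x_Z)) − 96x_Y.
∂π/∂x_Y = 203 − 2x_Y − x_Z = 0, so x_Y = 101.5 − 0.5x_Z.
The best-response slope dx_Y/dx_Z = −0.5 < 0: the reaction function is downward-sloping, so the choices are strategic substitutes.

strategic substitutes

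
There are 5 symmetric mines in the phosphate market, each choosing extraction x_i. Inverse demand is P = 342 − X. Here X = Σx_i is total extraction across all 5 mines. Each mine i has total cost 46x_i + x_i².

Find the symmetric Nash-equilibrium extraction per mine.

37

A representative mine's profit is π_i = x_i(342 − X) − 46x_i − x_i², with X = x_i + Σ_{j≠i} x_j.
First-order condition: 296 − 4x_i − Σ_{j≠i} x_j = 0.
With identical mines, set every x_j = x: then 296 − 4x − 4x = 0, i.e. x = 296/8 = 37.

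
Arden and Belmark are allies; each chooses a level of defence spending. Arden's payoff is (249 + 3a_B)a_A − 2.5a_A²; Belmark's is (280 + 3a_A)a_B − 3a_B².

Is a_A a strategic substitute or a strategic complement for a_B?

Expanding Arden's payoff: 249a_A + 3a_Ba_A − 2.5a_A².
∂π/∂a_A = 249 + 3a_B − 5a_A = 0, so a_A = 49.8 + 0.6a_B.
The best-response slope da_A/da_B = 0.6 > 0: the reaction function is upward-sloping, so the choices are strategic complements.

strategic complements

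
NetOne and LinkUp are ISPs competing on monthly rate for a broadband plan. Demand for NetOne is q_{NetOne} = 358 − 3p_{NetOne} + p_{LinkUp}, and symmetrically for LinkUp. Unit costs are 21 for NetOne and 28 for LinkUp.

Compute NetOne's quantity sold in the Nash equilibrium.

191.4

NetOne's profit: π = (p_{NetOne} − 21)(358 − 3p_{NetOne} + p_{LinkUp}).
∂π/∂p_{NetOne} = 421 − 6p_{NetOne} + p_{LinkUp} = 0 ⇒ p_{NetOne} = 421/6 + (1/6)p_{LinkUp}.
Similarly p_{LinkUp} = 221/3 + (1/6)p_{NetOne}.
Solving the two reaction functions simultaneously: (1 − (1/6)(1/6))p_{NetOne} = 421/6 + (1/6)·(221/3), so (35/36)p_{NetOne} = 742/9 and p_{NetOne} = 84.8.
Then p_{LinkUp} = 221/3 + (1/6)·84.8 = 87.8.
q_{NetOne} = 358 − 3·84.8 + 87.8 = 191.4.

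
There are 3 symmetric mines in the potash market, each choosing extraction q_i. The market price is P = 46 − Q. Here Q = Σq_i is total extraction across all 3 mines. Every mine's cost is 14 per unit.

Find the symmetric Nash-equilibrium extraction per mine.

8

A representative mine's profit is π_i = q_i(46 − Q) − 14q_i, with Q = q_i + Σ_{j≠i} q_j.
First-order condition: 32 − 2q_i − Σ_{j≠i} q_j = 0.
In a symmetric equilibrium every mine chooses the same q, so Σ_{j≠i} q_j = 2q. The condition becomes 32 − 4q = 0, giving q = 32/4 = 8.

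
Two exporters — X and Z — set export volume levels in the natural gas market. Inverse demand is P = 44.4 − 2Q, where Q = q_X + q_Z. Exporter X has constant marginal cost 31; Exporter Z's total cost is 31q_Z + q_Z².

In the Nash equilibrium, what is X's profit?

14.3648

Exporter X's profit: π = q_X(44.4 − 2(q_X + q_Z)) − 31q_X.
∂π/∂q_X = 13.4 − 4q_X − 2q_Z = 0, so q_X = 3.35 − 0.5q_Z.
For Z: ∂π/∂q_Z = 13.4 − 6q_Z − 2q_X = 0 ⇒ q_Z = 67/30 − (1/3)q_X.
Substituting the second reaction function into the first: q_X = 3.35 − 0.5(67/30 − (1/3)q_X), which gives (5/6)q_X = 67/30 ⇒ q_X = 2.68.
Then q_Z = 67/30 − (1/3)·2.68 = 1.34.
Price P = 44.4 − 2·4.02 = 36.36.
X's profit: (36.36 − 31)·2.68 = 14.3648.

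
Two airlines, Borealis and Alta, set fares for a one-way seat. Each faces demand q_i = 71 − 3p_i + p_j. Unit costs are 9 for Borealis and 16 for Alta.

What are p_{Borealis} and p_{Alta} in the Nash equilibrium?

20.2, 23.2

Borealis's profit: π = (p_{Borealis} − 9)(71 − 3p_{Borealis} + p_{Alta}).
∂π/∂p_{Borealis} = 98 − 6p_{Borealis} + p_{Alta} = 0 ⇒ p_{Borealis} = 49/3 + (1/6)p_{Alta}.
Similarly p_{Alta} = 119/6 + (1/6)p_{Borealis}.
Solving the two reaction functions simultaneously: (1 − (1/6)(1/6))p_{Borealis} = 49/3 + (1/6)·(119/6), so (35/36)p_{Borealis} = 707/36 and p_{Borealis} = 20.2.
Then p_{Alta} = 119/6 + (1/6)·20.2 = 23.2.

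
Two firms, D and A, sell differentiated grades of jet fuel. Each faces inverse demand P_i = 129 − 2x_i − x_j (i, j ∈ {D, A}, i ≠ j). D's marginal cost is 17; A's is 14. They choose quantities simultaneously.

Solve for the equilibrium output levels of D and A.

22.2, 23.2

Firm D's profit: π = x_D(129 − 2x_D − x_A) − 17x_D.
∂π/∂x_D = 112 − 4x_D − x_A = 0 ⇒ x_D = 28 − 0.25x_A.
Similarly x_A = 28.75 − 0.25x_D.
Substituting the second reaction function into the first: x_D = 28 − 0.25(28.75 − 0.25x_D), which gives 0.9375x_D = 20.8125 ⇒ x_D = 22.2.
Then x_A = 28.75 − 0.25·22.2 = 23.2.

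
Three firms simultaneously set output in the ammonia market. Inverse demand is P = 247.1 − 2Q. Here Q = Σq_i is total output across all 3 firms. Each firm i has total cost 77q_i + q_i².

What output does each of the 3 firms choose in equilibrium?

17.01

A representative firm's profit is π_i = q_i(247.1 − 2Q) − 77q_i − q_i², with Q = q_i + Σ_{j≠i} q_j.
First-order condition: 170.1 − 6q_i − 2Σ_{j≠i} q_j = 0.
In a symmetric equilibrium every firm chooses the same q, so Σ_{j≠i} q_j = 2q. The condition becomes 170.1 − 10q = 0, giving q = 170.1/10 = 17.01.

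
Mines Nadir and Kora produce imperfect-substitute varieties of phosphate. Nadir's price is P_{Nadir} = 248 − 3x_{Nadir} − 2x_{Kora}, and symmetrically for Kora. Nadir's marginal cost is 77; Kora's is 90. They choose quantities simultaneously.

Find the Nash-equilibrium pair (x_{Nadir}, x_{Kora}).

22.1875, 18.9375

Mine Nadir's profit: π = x_{Nadir}(248 − 3x_{Nadir} − 2x_{Kora}) − 77x_{Nadir}.
∂π/∂x_{Nadir} = 171 − 6x_{Nadir} − 2x_{Kora} = 0 ⇒ x_{Nadir} = 28.5 − (1/3)x_{Kora}.
Similarly x_{Kora} = 79/3 − (1/3)x_{Nadir}.
Plugging x_{Kora} into Nadir's best response: x_{Nadir} = 28.5 − (1/3)(79/3 − (1/3)x_{Nadir}) ⇒ (8/9)x_{Nadir} = 355/18, so x_{Nadir} = 22.1875.
Then x_{Kora} = 79/3 − (1/3)·22.1875 = 18.9375.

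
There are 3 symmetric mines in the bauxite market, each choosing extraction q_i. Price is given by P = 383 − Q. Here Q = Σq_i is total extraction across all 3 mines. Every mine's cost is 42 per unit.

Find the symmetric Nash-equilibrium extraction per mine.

A representative mine's profit is π_i = q_i(383 − Q) − 42q_i, with Q = q_i + Σ_{j≠i} q_j.
First-order condition: 341 − 2q_i − Σ_{j≠i} q_j = 0.
In a symmetric equilibrium every mine chooses the same q, so Σ_{j≠i} q_j = 2q. The condition becomes 341 − 4q = 0, giving q = 341/4 = 85.25.

85.25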